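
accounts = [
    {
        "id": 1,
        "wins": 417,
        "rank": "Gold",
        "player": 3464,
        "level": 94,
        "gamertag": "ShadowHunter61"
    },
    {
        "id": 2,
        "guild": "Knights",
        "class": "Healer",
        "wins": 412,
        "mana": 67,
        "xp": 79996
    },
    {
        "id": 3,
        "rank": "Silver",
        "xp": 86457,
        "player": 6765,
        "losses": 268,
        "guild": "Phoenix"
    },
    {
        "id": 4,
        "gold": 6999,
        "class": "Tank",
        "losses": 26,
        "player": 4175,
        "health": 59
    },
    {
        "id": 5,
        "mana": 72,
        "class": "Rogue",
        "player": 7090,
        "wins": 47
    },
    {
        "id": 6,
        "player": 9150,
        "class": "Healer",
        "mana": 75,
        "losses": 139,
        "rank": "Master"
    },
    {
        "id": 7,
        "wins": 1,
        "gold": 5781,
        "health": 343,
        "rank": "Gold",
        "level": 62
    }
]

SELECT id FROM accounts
[1, 2, 3, 4, 5, 6, 7]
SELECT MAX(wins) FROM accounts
417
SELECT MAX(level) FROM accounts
94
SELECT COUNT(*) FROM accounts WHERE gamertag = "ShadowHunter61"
1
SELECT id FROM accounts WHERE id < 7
[1, 2, 3, 4, 5, 6]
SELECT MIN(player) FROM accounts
3464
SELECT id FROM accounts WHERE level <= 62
[7]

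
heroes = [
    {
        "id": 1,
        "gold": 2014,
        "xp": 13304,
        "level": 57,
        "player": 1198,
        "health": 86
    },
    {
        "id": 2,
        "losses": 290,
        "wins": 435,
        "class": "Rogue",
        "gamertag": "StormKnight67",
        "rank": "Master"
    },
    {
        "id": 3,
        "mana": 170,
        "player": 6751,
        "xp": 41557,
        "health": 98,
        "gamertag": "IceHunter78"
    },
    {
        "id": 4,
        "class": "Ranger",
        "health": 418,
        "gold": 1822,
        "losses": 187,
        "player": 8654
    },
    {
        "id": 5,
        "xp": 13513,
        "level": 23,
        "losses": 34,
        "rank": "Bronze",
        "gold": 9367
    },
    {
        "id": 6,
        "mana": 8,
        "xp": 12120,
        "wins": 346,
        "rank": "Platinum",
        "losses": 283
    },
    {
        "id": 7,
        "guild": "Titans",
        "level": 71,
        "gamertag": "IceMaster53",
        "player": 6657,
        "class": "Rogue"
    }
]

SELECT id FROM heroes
[1, 2, 3, 4, 5, 6, 7]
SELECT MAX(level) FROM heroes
71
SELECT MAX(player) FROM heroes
8654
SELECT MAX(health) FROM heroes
418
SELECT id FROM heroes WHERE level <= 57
[1, 5]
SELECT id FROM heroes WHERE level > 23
[1, 7]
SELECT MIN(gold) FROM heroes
1822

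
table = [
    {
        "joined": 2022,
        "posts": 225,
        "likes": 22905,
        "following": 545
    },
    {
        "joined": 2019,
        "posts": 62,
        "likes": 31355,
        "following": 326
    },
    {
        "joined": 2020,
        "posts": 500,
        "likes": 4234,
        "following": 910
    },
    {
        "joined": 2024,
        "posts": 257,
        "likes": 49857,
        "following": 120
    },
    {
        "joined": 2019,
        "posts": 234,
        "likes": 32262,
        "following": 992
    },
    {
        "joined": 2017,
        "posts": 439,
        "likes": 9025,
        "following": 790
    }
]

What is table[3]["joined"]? 2024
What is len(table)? 6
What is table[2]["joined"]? 2020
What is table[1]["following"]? 326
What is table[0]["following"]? 545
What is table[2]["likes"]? 4234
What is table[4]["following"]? 992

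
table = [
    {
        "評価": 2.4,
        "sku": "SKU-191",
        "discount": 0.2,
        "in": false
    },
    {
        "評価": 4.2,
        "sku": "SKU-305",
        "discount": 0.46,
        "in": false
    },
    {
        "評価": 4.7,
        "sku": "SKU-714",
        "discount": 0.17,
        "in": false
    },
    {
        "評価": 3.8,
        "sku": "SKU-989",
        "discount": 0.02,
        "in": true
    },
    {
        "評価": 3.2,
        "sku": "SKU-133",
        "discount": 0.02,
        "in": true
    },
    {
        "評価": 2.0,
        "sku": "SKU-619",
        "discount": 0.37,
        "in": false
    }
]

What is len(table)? 6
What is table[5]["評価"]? 2.0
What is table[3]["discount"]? 0.02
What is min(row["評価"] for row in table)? 2.0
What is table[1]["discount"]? 0.46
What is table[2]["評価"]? 4.7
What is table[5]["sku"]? "SKU-619"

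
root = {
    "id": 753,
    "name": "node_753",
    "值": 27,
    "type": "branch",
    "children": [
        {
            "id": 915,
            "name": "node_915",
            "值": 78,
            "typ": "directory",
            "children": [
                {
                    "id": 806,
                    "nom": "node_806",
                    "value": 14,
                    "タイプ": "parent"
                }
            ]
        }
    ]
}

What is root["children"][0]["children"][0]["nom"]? "node_806"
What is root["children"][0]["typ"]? "directory"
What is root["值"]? 27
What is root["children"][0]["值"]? 78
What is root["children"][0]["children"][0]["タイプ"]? "parent"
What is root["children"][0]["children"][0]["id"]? 806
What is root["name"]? "node_753"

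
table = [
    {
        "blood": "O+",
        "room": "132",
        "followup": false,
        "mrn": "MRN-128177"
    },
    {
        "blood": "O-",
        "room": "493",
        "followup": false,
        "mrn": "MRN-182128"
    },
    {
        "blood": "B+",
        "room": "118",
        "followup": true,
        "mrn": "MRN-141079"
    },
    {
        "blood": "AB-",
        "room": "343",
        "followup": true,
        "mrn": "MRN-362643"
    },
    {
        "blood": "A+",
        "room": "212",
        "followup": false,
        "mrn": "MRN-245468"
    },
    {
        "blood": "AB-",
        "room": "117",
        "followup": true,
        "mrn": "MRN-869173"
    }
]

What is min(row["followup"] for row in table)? False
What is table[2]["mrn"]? "MRN-141079"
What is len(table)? 6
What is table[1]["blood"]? "O-"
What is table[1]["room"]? "493"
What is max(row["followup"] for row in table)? True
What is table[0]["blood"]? "O+"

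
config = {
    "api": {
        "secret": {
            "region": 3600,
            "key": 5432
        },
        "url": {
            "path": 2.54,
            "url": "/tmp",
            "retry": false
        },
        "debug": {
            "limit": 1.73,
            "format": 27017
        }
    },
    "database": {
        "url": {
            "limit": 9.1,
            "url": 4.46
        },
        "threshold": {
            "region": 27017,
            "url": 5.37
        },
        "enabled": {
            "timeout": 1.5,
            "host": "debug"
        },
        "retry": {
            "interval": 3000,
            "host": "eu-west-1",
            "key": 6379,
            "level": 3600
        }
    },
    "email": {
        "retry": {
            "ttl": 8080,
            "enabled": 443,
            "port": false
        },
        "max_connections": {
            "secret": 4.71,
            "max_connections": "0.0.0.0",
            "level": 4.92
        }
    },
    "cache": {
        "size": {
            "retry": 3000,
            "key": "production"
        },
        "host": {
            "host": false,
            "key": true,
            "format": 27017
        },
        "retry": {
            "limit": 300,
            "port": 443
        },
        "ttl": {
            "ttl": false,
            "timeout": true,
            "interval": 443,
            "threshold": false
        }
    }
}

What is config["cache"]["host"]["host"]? False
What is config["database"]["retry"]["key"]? 6379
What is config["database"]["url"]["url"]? 4.46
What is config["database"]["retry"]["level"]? 3600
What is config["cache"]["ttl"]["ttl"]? False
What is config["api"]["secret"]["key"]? 5432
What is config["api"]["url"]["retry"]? False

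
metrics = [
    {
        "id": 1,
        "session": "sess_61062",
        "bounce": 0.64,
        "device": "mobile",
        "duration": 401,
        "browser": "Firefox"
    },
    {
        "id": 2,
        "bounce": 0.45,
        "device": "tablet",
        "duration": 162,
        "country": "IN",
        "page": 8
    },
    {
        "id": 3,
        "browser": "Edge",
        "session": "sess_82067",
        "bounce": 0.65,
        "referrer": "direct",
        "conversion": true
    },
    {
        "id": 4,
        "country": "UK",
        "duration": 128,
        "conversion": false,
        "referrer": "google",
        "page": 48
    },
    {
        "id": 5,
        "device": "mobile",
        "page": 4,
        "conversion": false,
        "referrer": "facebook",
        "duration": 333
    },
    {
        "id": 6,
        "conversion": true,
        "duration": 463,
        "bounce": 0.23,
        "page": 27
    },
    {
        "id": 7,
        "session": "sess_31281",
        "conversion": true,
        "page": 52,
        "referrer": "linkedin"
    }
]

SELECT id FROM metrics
[1, 2, 3, 4, 5, 6, 7]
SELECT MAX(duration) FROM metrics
463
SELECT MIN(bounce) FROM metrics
0.23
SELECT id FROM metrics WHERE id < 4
[1, 2, 3]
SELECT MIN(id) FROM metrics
1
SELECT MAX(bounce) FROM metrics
0.65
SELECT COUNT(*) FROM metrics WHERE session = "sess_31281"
1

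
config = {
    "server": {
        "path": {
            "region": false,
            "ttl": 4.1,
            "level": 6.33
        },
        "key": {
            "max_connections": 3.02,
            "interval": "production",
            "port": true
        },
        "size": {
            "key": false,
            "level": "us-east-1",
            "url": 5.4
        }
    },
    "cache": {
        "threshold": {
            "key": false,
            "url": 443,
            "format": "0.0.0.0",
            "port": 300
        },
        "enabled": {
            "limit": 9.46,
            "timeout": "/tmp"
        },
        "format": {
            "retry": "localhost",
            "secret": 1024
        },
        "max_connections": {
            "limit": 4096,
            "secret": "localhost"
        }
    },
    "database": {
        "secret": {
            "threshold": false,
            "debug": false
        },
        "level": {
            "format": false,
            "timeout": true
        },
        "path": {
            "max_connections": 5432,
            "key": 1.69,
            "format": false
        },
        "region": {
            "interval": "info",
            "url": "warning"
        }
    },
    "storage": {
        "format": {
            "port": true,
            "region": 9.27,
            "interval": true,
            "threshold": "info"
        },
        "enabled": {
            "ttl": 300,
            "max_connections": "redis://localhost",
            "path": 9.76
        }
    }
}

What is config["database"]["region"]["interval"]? "info"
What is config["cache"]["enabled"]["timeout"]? "/tmp"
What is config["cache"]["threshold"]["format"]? "0.0.0.0"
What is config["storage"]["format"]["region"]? 9.27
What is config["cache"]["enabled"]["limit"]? 9.46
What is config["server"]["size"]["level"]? "us-east-1"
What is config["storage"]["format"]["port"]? True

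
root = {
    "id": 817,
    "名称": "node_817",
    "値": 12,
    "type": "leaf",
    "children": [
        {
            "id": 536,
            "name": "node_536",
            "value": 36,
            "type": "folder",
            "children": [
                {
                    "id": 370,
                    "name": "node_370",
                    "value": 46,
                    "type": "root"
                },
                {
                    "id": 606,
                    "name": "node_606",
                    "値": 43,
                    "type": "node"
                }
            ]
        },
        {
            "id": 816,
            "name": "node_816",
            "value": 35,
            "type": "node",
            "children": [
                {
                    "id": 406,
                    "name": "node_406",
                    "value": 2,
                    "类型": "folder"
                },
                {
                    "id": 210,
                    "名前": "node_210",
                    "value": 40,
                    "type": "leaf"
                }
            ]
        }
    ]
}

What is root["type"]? "leaf"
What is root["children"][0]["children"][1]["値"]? 43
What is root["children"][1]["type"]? "node"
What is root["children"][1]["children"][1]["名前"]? "node_210"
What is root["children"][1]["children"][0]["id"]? 406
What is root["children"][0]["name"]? "node_536"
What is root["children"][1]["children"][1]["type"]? "leaf"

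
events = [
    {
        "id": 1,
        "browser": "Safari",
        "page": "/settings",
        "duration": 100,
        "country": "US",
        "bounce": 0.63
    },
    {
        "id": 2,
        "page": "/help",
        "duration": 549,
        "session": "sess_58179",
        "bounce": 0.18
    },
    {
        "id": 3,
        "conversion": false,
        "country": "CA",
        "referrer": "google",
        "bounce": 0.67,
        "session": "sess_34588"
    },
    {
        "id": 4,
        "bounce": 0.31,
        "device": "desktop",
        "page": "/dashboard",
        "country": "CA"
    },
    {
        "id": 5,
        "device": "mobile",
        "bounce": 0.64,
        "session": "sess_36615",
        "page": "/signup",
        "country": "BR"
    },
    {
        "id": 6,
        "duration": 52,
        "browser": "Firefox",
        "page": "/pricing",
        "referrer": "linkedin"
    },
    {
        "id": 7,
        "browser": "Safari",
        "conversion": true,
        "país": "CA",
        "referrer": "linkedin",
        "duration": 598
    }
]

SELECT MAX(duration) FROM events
598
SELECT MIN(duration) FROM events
52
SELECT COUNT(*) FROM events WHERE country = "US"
1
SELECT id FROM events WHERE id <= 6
[1, 2, 3, 4, 5, 6]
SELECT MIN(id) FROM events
1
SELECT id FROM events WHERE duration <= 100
[1, 6]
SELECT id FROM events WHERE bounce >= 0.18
[1, 2, 3, 4, 5]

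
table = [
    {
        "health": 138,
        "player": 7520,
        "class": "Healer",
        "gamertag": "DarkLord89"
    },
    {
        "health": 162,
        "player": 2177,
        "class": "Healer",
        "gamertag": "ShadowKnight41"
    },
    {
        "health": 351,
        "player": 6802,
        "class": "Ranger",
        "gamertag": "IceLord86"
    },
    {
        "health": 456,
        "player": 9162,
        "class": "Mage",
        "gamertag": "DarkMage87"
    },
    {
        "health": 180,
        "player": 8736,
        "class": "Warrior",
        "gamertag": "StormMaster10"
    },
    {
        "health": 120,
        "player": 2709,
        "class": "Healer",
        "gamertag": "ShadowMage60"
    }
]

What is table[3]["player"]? 9162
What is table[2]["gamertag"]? "IceLord86"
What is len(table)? 6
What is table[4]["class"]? "Warrior"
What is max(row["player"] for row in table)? 9162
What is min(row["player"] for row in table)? 2177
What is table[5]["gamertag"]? "ShadowMage60"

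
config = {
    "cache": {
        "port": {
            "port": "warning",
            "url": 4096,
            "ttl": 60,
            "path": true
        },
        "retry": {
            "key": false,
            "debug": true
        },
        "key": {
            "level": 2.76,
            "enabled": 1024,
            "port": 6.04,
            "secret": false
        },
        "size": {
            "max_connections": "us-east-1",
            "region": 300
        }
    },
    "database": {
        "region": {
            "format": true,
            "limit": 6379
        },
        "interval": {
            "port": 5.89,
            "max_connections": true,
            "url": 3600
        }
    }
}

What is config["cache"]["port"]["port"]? "warning"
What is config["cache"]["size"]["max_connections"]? "us-east-1"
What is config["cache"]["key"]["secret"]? False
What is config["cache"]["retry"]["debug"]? True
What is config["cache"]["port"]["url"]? 4096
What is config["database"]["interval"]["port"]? 5.89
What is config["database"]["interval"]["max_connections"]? True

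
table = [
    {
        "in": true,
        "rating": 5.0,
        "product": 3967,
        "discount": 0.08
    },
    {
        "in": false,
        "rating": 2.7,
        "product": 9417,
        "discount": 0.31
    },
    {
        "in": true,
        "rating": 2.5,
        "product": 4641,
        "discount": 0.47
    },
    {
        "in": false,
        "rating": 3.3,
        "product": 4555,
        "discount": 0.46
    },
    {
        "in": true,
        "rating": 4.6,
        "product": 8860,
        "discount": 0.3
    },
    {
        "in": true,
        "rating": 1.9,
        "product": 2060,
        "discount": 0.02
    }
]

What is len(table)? 6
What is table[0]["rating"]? 5.0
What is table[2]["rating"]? 2.5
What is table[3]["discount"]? 0.46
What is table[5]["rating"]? 1.9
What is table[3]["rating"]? 3.3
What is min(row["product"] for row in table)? 2060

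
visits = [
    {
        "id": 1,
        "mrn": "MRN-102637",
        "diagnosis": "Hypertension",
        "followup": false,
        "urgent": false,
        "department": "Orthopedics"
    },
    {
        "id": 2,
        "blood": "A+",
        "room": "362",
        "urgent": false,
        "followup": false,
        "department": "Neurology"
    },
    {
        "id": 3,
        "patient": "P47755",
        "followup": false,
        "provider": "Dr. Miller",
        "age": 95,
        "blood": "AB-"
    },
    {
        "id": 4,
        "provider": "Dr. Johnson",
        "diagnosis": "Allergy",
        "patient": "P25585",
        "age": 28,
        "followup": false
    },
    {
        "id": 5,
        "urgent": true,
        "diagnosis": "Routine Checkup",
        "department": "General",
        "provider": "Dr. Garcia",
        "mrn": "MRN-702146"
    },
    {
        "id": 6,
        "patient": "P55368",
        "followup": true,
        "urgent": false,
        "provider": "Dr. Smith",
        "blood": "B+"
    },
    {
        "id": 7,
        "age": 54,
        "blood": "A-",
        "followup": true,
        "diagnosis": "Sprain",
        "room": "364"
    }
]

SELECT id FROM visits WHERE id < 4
[1, 2, 3]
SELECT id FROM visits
[1, 2, 3, 4, 5, 6, 7]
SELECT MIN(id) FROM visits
1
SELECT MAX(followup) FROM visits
True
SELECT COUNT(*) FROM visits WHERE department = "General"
1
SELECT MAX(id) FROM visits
7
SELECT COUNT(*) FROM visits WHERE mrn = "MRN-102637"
1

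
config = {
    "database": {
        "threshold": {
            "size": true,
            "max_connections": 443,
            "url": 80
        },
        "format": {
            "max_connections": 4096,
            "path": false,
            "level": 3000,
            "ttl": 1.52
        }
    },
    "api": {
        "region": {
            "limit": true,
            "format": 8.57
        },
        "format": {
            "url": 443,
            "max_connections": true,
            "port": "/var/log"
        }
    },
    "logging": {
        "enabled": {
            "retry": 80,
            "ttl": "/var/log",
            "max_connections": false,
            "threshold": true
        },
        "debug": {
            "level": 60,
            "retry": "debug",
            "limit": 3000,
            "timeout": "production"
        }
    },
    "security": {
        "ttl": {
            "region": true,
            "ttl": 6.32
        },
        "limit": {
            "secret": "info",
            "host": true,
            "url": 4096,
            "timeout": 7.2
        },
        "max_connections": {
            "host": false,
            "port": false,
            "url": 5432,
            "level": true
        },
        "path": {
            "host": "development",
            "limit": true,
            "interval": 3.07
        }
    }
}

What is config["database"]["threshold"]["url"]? 80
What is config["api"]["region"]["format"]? 8.57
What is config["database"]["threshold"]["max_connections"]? 443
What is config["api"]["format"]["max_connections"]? True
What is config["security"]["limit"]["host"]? True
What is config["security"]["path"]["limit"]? True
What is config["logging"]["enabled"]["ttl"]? "/var/log"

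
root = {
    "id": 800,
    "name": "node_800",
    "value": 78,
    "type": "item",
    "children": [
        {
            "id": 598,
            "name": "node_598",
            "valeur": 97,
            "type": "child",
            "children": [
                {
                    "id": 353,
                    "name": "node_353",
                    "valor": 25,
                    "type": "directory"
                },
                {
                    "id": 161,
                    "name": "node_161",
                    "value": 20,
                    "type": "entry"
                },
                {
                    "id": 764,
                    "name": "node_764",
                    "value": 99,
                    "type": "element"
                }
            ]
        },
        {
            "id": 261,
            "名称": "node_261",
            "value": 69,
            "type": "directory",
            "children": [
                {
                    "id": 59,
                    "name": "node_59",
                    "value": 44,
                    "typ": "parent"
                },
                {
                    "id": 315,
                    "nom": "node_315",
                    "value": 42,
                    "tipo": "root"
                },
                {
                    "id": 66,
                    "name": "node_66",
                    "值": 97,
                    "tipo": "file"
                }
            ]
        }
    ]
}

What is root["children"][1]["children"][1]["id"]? 315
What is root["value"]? 78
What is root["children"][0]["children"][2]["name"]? "node_764"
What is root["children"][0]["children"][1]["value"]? 20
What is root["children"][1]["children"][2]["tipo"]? "file"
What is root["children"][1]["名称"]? "node_261"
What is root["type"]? "item"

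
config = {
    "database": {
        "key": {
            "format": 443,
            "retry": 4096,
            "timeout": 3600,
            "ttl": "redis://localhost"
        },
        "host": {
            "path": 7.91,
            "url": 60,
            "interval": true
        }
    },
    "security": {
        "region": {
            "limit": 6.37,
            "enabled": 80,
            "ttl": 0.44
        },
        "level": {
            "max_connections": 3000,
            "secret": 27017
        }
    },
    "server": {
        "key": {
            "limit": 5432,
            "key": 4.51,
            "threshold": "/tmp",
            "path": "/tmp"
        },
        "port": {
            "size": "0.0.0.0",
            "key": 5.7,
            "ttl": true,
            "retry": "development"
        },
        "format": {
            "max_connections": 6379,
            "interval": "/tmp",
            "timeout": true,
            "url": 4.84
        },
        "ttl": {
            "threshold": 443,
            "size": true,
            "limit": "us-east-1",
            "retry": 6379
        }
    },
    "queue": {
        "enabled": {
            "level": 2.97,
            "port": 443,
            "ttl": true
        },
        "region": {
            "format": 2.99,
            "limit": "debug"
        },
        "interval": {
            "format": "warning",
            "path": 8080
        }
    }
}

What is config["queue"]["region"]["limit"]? "debug"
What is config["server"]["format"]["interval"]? "/tmp"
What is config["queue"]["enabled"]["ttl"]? True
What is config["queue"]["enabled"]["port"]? 443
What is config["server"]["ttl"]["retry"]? 6379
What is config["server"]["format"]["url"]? 4.84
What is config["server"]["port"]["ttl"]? True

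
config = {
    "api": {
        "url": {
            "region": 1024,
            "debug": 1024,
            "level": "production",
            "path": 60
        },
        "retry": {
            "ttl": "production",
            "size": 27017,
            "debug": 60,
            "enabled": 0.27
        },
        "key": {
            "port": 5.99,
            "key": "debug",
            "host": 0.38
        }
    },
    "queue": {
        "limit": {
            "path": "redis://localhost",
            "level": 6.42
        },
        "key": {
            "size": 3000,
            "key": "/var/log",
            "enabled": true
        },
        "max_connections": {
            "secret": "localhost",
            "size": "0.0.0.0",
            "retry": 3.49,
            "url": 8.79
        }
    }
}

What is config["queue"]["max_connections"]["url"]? 8.79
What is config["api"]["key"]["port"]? 5.99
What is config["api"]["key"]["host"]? 0.38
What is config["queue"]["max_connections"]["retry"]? 3.49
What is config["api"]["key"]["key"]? "debug"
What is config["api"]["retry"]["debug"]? 60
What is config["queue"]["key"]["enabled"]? True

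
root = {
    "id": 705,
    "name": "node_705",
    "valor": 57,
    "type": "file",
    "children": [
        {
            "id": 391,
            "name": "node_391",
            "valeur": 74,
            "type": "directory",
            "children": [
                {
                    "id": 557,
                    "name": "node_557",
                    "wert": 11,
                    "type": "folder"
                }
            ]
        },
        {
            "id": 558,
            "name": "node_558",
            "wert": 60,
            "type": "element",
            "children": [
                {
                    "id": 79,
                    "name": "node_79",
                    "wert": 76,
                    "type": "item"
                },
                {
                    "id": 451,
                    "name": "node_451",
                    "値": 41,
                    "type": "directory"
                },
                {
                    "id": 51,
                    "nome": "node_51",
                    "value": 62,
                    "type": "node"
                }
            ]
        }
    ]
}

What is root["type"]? "file"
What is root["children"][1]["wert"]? 60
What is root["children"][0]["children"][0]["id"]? 557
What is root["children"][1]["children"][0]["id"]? 79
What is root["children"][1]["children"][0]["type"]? "item"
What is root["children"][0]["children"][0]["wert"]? 11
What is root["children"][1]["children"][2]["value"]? 62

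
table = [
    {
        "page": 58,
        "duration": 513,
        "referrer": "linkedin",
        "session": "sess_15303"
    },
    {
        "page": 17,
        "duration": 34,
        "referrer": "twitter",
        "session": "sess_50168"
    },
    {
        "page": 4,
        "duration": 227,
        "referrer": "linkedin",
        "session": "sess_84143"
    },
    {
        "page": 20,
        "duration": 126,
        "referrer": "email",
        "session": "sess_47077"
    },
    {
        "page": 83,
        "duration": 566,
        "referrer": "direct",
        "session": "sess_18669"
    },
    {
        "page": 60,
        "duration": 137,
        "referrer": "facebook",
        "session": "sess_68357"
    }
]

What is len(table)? 6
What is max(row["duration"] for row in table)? 566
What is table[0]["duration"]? 513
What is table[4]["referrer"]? "direct"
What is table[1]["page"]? 17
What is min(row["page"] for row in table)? 4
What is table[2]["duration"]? 227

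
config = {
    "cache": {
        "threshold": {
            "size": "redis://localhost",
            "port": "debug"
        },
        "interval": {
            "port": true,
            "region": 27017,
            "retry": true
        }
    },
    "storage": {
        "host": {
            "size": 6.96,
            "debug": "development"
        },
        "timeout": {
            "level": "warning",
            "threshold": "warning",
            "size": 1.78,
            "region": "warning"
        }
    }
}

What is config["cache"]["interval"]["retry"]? True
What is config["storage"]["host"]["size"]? 6.96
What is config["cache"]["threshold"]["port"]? "debug"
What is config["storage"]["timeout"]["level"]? "warning"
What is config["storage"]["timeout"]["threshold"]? "warning"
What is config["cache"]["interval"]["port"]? True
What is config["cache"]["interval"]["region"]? 27017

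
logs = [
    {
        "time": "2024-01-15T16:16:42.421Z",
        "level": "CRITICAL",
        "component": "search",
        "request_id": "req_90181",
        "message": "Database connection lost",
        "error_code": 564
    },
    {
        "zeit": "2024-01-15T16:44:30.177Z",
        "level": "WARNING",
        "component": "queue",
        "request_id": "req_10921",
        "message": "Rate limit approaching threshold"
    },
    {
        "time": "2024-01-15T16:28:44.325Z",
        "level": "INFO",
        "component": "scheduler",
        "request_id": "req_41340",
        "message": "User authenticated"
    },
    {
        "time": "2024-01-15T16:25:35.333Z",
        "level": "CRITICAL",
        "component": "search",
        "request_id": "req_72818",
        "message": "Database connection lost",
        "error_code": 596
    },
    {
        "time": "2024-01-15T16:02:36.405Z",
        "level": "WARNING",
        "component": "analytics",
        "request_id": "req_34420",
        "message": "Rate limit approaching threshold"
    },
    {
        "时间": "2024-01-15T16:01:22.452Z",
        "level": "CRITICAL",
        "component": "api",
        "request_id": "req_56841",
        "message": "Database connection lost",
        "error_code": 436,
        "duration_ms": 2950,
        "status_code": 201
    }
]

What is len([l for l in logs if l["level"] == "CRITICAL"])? 3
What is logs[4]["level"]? "WARNING"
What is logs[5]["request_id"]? "req_56841"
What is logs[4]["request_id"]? "req_34420"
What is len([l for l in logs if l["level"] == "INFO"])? 1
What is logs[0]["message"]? "Database connection lost"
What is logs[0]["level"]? "CRITICAL"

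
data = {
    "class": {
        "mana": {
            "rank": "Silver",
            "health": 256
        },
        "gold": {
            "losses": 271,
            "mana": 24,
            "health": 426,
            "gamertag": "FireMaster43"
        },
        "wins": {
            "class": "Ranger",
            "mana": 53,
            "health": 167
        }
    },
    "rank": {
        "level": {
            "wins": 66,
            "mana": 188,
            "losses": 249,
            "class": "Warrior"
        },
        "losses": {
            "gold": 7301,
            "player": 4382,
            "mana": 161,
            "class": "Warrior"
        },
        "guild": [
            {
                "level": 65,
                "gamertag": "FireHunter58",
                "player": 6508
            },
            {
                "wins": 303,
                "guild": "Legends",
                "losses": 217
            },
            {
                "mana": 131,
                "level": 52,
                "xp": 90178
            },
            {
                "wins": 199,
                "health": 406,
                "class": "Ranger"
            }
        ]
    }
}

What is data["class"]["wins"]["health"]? 167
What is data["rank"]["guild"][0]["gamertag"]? "FireHunter58"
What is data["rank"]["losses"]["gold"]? 7301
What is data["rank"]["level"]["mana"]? 188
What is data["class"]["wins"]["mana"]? 53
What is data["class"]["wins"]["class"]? "Ranger"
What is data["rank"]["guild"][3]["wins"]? 199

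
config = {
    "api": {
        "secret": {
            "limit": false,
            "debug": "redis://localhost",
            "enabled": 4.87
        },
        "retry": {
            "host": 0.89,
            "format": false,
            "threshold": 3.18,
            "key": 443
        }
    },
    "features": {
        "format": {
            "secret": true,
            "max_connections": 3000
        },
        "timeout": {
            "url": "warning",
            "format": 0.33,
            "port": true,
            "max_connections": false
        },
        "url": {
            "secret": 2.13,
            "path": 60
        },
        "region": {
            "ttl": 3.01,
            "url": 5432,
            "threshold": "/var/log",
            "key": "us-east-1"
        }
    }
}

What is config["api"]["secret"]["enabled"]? 4.87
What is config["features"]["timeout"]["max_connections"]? False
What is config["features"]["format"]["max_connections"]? 3000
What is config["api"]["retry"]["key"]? 443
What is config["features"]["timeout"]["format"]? 0.33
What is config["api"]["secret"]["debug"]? "redis://localhost"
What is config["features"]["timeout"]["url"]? "warning"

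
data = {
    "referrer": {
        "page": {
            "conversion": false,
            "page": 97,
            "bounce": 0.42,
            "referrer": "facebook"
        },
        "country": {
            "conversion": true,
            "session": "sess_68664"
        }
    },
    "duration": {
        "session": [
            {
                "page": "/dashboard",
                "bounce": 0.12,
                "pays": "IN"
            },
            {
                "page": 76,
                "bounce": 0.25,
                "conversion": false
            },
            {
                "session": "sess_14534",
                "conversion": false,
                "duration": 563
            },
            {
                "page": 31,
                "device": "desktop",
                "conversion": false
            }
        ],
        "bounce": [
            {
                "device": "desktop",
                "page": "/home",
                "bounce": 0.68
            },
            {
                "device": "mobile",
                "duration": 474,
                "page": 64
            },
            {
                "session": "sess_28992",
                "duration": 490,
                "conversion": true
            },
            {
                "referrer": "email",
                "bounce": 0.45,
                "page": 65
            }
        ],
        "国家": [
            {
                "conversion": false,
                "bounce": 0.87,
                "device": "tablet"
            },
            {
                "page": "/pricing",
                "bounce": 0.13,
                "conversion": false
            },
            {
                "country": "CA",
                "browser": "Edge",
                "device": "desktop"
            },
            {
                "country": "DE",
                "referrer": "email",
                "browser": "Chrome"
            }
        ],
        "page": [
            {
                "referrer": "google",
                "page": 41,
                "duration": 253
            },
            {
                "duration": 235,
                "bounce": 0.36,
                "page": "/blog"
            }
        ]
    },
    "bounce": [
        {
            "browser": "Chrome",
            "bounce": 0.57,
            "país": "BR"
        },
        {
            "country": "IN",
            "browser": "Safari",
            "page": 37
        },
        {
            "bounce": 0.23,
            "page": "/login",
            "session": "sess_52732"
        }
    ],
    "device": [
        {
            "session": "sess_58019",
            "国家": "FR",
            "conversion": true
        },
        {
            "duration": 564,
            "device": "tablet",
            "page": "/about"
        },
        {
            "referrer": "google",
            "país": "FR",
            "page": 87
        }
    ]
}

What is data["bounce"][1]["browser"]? "Safari"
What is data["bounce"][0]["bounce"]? 0.57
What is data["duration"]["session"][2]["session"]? "sess_14534"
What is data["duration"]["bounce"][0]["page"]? "/home"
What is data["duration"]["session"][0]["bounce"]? 0.12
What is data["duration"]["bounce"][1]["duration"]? 474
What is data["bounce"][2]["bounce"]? 0.23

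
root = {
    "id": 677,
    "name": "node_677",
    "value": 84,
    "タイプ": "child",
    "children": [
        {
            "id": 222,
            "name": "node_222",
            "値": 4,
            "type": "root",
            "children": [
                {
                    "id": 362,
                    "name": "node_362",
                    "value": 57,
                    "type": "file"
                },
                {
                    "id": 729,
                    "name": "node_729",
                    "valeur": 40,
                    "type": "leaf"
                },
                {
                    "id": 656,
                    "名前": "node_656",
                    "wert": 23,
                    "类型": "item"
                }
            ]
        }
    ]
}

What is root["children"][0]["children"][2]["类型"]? "item"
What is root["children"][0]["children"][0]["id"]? 362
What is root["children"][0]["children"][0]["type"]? "file"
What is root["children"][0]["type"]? "root"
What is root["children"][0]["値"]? 4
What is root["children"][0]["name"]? "node_222"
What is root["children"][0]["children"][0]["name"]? "node_362"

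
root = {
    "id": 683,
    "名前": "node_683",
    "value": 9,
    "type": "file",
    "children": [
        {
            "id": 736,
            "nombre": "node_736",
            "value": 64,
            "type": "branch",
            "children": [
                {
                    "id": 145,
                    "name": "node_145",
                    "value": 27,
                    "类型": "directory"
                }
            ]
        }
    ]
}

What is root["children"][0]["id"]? 736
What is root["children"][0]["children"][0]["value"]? 27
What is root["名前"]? "node_683"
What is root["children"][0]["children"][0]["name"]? "node_145"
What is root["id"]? 683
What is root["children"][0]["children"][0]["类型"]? "directory"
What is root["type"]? "file"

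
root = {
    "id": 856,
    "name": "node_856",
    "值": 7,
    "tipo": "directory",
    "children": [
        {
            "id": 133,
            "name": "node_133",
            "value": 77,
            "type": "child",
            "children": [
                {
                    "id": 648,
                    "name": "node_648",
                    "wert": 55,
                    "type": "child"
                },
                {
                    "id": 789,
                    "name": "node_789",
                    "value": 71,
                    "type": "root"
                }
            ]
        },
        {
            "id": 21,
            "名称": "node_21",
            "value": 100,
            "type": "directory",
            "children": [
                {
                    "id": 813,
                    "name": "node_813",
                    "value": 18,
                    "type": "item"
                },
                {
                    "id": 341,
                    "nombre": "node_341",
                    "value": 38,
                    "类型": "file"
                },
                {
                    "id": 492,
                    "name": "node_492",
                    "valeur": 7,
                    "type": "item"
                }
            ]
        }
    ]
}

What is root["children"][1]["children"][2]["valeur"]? 7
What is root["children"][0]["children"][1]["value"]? 71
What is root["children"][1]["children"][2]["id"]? 492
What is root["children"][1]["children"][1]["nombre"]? "node_341"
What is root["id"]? 856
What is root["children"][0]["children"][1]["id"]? 789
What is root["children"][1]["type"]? "directory"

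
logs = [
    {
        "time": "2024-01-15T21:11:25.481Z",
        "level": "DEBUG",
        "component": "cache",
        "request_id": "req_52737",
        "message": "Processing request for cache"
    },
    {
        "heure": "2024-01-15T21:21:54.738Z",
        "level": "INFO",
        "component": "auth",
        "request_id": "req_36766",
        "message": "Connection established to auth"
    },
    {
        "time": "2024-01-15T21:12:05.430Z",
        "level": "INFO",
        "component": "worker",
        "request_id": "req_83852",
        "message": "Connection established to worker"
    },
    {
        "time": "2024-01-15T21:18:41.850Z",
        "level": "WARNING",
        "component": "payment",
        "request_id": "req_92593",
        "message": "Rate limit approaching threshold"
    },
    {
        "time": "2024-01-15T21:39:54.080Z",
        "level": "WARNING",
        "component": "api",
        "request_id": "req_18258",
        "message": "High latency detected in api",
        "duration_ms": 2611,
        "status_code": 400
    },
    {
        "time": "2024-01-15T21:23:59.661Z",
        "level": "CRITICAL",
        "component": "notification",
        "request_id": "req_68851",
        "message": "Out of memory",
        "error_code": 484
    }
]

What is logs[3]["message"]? "Rate limit approaching threshold"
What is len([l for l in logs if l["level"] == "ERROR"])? 0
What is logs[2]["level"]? "INFO"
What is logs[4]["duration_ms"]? 2611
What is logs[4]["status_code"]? 400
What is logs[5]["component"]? "notification"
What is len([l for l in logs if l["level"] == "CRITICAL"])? 1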